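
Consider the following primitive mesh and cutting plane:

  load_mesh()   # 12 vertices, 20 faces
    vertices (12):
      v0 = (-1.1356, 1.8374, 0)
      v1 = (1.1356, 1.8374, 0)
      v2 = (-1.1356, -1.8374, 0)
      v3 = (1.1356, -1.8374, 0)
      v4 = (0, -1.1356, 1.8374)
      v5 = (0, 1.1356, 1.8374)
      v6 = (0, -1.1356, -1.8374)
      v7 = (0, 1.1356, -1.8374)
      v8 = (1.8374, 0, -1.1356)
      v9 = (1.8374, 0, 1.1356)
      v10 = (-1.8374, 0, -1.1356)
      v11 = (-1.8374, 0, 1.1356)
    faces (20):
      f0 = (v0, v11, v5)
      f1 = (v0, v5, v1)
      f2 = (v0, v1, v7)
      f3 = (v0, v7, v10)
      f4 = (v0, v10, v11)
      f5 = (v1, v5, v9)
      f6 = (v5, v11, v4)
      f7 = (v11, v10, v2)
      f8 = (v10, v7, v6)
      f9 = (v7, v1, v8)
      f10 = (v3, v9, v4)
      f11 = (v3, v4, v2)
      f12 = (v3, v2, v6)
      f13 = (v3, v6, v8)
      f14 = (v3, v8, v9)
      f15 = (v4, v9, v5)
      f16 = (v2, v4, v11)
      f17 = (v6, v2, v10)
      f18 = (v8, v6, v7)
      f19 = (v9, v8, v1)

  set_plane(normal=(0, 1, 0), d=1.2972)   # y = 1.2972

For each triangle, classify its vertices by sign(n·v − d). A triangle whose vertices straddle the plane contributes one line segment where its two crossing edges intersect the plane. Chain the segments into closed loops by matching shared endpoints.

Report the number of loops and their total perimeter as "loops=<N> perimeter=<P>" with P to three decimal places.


loops=1 perimeter=8.493

Straddling triangles (8 of 20):
  (v0,v11,v5) [+--] → (-1.34193, 1.2972, 0.333869)–(-0.261489, 1.2972, 1.41431)  len=1.5280
  (v0,v5,v1) [+-+] → (-0.261489, 1.2972, 1.41431)–(0.261489, 1.2972, 1.41431)  len=0.5230
  (v0,v1,v7) [++-] → (0.261489, 1.2972, -1.41431)–(-0.261489, 1.2972, -1.41431)  len=0.5230
  (v0,v7,v10) [+--] → (-0.261489, 1.2972, -1.41431)–(-1.34193, 1.2972, -0.333869)  len=1.5280
  (v0,v10,v11) [+--] → (-1.34193, 1.2972, -0.333869)–(-1.34193, 1.2972, 0.333869)  len=0.6677
  (v1,v5,v9) [+--] → (0.261489, 1.2972, 1.41431)–(1.34193, 1.2972, 0.333869)  len=1.5280
  (v7,v1,v8) [-+-] → (0.261489, 1.2972, -1.41431)–(1.34193, 1.2972, -0.333869)  len=1.5280
  (v9,v8,v1) [--+] → (1.34193, 1.2972, -0.333869)–(1.34193, 1.2972, 0.333869)  len=0.6677

Chained into 1 loop(s):
  loop 1: 8 segments, perimeter = 8.4933
Total perimeter = 8.493


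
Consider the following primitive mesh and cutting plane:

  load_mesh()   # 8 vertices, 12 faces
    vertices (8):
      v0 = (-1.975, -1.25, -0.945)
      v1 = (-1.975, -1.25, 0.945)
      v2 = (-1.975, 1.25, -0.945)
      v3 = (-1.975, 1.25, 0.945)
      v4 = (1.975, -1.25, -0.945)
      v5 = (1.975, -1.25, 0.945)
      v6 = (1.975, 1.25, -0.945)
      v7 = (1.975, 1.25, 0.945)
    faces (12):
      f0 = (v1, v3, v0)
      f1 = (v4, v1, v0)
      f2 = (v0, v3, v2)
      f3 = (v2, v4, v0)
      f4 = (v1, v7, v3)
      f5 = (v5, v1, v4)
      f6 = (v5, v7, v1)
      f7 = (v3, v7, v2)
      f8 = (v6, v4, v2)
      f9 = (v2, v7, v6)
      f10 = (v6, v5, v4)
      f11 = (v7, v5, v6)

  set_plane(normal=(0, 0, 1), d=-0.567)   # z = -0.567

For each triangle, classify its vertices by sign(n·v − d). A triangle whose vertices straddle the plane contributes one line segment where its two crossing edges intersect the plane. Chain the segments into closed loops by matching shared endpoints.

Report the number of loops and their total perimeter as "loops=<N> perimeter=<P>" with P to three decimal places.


Straddling triangles (8 of 12):
  (v1,v3,v0) [++-] → (-1.975, -0.75, -0.567)–(-1.975, -1.25, -0.567)  len=0.5000
  (v4,v1,v0) [-+-] → (1.185, -1.25, -0.567)–(-1.975, -1.25, -0.567)  len=3.1600
  (v0,v3,v2) [-+-] → (-1.975, -0.75, -0.567)–(-1.975, 1.25, -0.567)  len=2.0000
  (v5,v1,v4) [++-] → (1.185, -1.25, -0.567)–(1.975, -1.25, -0.567)  len=0.7900
  (v3,v7,v2) [++-] → (-1.185, 1.25, -0.567)–(-1.975, 1.25, -0.567)  len=0.7900
  (v2,v7,v6) [-+-] → (-1.185, 1.25, -0.567)–(1.975, 1.25, -0.567)  len=3.1600
  (v6,v5,v4) [-+-] → (1.975, 0.75, -0.567)–(1.975, -1.25, -0.567)  len=2.0000
  (v7,v5,v6) [++-] → (1.975, 0.75, -0.567)–(1.975, 1.25, -0.567)  len=0.5000

Chained into 1 loop(s):
  loop 1: 8 segments, perimeter = 12.9000
Total perimeter = 12.900

loops=1 perimeter=12.900


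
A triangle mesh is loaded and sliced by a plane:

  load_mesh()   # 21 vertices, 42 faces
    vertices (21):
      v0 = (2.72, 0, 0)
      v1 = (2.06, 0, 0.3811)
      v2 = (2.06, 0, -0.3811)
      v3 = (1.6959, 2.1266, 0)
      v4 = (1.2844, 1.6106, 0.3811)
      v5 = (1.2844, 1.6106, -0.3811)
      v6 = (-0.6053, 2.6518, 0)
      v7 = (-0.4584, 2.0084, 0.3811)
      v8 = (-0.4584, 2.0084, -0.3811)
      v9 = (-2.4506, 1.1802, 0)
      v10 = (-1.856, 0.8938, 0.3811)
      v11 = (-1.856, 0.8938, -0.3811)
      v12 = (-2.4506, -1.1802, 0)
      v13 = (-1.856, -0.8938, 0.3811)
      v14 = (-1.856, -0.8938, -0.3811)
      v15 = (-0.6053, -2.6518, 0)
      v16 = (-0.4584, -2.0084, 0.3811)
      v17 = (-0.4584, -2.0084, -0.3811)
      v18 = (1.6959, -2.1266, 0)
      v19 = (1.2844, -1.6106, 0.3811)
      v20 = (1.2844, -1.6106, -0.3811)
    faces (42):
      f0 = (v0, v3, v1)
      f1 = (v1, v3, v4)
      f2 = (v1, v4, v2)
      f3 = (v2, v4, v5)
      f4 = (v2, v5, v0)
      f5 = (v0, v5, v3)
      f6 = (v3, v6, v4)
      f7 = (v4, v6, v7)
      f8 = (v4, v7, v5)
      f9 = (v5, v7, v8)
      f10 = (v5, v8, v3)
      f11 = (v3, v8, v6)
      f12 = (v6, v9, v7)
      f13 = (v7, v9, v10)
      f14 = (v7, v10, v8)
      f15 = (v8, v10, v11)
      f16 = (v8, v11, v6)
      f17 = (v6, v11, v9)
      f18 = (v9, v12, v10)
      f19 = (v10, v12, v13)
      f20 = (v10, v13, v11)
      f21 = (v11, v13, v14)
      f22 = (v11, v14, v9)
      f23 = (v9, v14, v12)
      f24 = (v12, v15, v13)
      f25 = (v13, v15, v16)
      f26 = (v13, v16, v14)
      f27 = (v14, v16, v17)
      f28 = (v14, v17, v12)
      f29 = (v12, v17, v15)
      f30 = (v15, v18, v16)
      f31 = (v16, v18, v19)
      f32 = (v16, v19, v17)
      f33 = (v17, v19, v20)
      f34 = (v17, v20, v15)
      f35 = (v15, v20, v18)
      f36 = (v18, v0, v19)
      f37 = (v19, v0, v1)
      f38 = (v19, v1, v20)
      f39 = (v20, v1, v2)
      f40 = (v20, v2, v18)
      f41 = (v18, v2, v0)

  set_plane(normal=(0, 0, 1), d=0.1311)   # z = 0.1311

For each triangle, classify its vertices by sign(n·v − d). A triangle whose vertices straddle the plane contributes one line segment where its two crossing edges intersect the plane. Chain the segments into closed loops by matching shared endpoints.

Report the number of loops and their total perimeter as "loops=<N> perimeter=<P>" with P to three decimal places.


Straddling triangles (28 of 42):
  (v0,v3,v1) [--+] → (1.82115, 1.39504, 0.1311)–(2.49296, 0, 0.1311)  len=1.5484
  (v1,v3,v4) [+-+] → (1.82115, 1.39504, 0.1311)–(1.55434, 1.94909, 0.1311)  len=0.6149
  (v1,v4,v2) [++-] → (1.5388, 1.08233, 0.1311)–(2.06, 0, 0.1311)  len=1.2013
  (v2,v4,v5) [-+-] → (1.5388, 1.08233, 0.1311)–(1.2844, 1.6106, 0.1311)  len=0.5863
  (v3,v6,v4) [--+] → (0.0447647, 2.29362, 0.1311)–(1.55434, 1.94909, 0.1311)  len=1.5484
  (v4,v6,v7) [+-+] → (0.0447647, 2.29362, 0.1311)–(-0.554766, 2.43047, 0.1311)  len=0.6149
  (v4,v7,v5) [++-] → (0.113235, 1.87792, 0.1311)–(1.2844, 1.6106, 0.1311)  len=1.2013
  (v5,v7,v8) [-+-] → (0.113235, 1.87792, 0.1311)–(-0.4584, 2.0084, 0.1311)  len=0.5863
  (v6,v9,v7) [--+] → (-1.76527, 1.4651, 0.1311)–(-0.554766, 2.43047, 0.1311)  len=1.5483
  (v7,v9,v10) [+-+] → (-1.76527, 1.4651, 0.1311)–(-2.24606, 1.08168, 0.1311)  len=0.6150
  (v7,v10,v8) [++-] → (-1.39759, 1.25939, 0.1311)–(-0.4584, 2.0084, 0.1311)  len=1.2013
  (v8,v10,v11) [-+-] → (-1.39759, 1.25939, 0.1311)–(-1.856, 0.8938, 0.1311)  len=0.5863
  (v9,v12,v10) [--+] → (-2.24606, -0.466735, 0.1311)–(-2.24606, 1.08168, 0.1311)  len=1.5484
  (v10,v12,v13) [+-+] → (-2.24606, -0.466735, 0.1311)–(-2.24606, -1.08168, 0.1311)  len=0.6149
  (v10,v13,v11) [++-] → (-1.856, -0.307471, 0.1311)–(-1.856, 0.8938, 0.1311)  len=1.2013
  (v11,v13,v14) [-+-] → (-1.856, -0.307471, 0.1311)–(-1.856, -0.8938, 0.1311)  len=0.5863
  (v12,v15,v13) [--+] → (-1.03555, -2.04704, 0.1311)–(-2.24606, -1.08168, 0.1311)  len=1.5483
  (v13,v15,v16) [+-+] → (-1.03555, -2.04704, 0.1311)–(-0.554766, -2.43047, 0.1311)  len=0.6150
  (v13,v16,v14) [++-] → (-0.91681, -1.64281, 0.1311)–(-1.856, -0.8938, 0.1311)  len=1.2013
  (v14,v16,v17) [-+-] → (-0.91681, -1.64281, 0.1311)–(-0.4584, -2.0084, 0.1311)  len=0.5863
  (v15,v18,v16) [--+] → (0.954812, -2.08594, 0.1311)–(-0.554766, -2.43047, 0.1311)  len=1.5484
  (v16,v18,v19) [+-+] → (0.954812, -2.08594, 0.1311)–(1.55434, -1.94909, 0.1311)  len=0.6149
  (v16,v19,v17) [++-] → (0.712765, -1.74108, 0.1311)–(-0.4584, -2.0084, 0.1311)  len=1.2013
  (v17,v19,v20) [-+-] → (0.712765, -1.74108, 0.1311)–(1.2844, -1.6106, 0.1311)  len=0.5863
  (v18,v0,v19) [--+] → (2.22615, -0.554053, 0.1311)–(1.55434, -1.94909, 0.1311)  len=1.5484
  (v19,v0,v1) [+-+] → (2.22615, -0.554053, 0.1311)–(2.49296, 0, 0.1311)  len=0.6149
  (v19,v1,v20) [++-] → (1.8056, -0.528273, 0.1311)–(1.2844, -1.6106, 0.1311)  len=1.2013
  (v20,v1,v2) [-+-] → (1.8056, -0.528273, 0.1311)–(2.06, 0, 0.1311)  len=0.5863

Chained into 2 loop(s):
  loop 1: 14 segments, perimeter = 15.1432
  loop 2: 14 segments, perimeter = 12.5133
Total perimeter = 27.657

loops=2 perimeter=27.657


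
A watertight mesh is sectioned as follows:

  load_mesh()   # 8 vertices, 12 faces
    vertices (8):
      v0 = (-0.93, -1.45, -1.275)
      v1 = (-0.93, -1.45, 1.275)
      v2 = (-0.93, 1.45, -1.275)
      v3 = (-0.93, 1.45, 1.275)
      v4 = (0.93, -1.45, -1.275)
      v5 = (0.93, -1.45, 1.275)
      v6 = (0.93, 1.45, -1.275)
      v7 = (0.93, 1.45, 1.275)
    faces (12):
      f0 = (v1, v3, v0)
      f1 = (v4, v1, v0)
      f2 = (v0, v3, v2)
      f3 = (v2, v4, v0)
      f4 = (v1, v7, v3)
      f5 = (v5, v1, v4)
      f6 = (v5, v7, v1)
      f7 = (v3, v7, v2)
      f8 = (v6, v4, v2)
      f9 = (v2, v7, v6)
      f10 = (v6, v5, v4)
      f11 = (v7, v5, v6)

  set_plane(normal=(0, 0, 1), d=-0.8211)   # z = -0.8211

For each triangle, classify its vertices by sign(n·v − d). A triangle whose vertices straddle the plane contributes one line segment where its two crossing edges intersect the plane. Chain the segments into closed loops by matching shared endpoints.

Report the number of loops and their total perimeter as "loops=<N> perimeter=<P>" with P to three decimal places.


Straddling triangles (8 of 12):
  (v1,v3,v0) [++-] → (-0.93, -0.9338, -0.8211)–(-0.93, -1.45, -0.8211)  len=0.5162
  (v4,v1,v0) [-+-] → (0.59892, -1.45, -0.8211)–(-0.93, -1.45, -0.8211)  len=1.5289
  (v0,v3,v2) [-+-] → (-0.93, -0.9338, -0.8211)–(-0.93, 1.45, -0.8211)  len=2.3838
  (v5,v1,v4) [++-] → (0.59892, -1.45, -0.8211)–(0.93, -1.45, -0.8211)  len=0.3311
  (v3,v7,v2) [++-] → (-0.59892, 1.45, -0.8211)–(-0.93, 1.45, -0.8211)  len=0.3311
  (v2,v7,v6) [-+-] → (-0.59892, 1.45, -0.8211)–(0.93, 1.45, -0.8211)  len=1.5289
  (v6,v5,v4) [-+-] → (0.93, 0.9338, -0.8211)–(0.93, -1.45, -0.8211)  len=2.3838
  (v7,v5,v6) [++-] → (0.93, 0.9338, -0.8211)–(0.93, 1.45, -0.8211)  len=0.5162

Chained into 1 loop(s):
  loop 1: 8 segments, perimeter = 9.5200
Total perimeter = 9.520

loops=1 perimeter=9.520


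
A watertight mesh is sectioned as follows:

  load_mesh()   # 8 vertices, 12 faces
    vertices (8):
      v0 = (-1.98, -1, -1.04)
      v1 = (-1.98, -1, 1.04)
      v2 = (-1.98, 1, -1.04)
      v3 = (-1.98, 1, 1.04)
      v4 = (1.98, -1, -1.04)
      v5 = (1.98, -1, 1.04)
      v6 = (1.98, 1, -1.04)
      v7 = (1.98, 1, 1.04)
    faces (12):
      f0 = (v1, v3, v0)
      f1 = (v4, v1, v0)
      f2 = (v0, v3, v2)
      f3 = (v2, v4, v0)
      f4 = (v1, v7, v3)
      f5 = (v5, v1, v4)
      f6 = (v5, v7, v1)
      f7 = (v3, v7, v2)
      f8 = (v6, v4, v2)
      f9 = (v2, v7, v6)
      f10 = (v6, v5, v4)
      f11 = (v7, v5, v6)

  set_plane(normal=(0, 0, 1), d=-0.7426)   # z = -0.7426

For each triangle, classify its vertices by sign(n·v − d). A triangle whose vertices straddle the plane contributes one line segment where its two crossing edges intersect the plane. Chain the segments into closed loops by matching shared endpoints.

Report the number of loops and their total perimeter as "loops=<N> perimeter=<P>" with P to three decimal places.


Straddling triangles (8 of 12):
  (v1,v3,v0) [++-] → (-1.98, -0.714038, -0.7426)–(-1.98, -1, -0.7426)  len=0.2860
  (v4,v1,v0) [-+-] → (1.4138, -1, -0.7426)–(-1.98, -1, -0.7426)  len=3.3938
  (v0,v3,v2) [-+-] → (-1.98, -0.714038, -0.7426)–(-1.98, 1, -0.7426)  len=1.7140
  (v5,v1,v4) [++-] → (1.4138, -1, -0.7426)–(1.98, -1, -0.7426)  len=0.5662
  (v3,v7,v2) [++-] → (-1.4138, 1, -0.7426)–(-1.98, 1, -0.7426)  len=0.5662
  (v2,v7,v6) [-+-] → (-1.4138, 1, -0.7426)–(1.98, 1, -0.7426)  len=3.3938
  (v6,v5,v4) [-+-] → (1.98, 0.714038, -0.7426)–(1.98, -1, -0.7426)  len=1.7140
  (v7,v5,v6) [++-] → (1.98, 0.714038, -0.7426)–(1.98, 1, -0.7426)  len=0.2860

Chained into 1 loop(s):
  loop 1: 8 segments, perimeter = 11.9200
Total perimeter = 11.920

loops=1 perimeter=11.920


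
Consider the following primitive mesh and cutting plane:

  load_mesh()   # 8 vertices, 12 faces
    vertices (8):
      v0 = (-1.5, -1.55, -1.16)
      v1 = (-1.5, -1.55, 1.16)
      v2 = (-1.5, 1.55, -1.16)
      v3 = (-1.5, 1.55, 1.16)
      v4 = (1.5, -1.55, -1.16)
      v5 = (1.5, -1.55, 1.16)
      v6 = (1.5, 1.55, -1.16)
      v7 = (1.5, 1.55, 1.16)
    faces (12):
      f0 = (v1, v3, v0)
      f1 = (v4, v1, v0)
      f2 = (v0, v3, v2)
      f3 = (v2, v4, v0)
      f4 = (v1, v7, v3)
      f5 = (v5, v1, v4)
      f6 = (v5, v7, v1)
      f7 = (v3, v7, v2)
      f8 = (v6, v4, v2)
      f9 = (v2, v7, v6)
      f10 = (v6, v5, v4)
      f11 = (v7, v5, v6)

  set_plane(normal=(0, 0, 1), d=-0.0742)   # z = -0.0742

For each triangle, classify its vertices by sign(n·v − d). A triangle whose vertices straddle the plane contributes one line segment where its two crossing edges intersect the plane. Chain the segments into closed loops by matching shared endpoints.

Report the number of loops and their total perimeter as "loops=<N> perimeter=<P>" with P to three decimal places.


loops=1 perimeter=12.200

Straddling triangles (8 of 12):
  (v1,v3,v0) [++-] → (-1.5, -0.0991466, -0.0742)–(-1.5, -1.55, -0.0742)  len=1.4509
  (v4,v1,v0) [-+-] → (0.0959483, -1.55, -0.0742)–(-1.5, -1.55, -0.0742)  len=1.5959
  (v0,v3,v2) [-+-] → (-1.5, -0.0991466, -0.0742)–(-1.5, 1.55, -0.0742)  len=1.6491
  (v5,v1,v4) [++-] → (0.0959483, -1.55, -0.0742)–(1.5, -1.55, -0.0742)  len=1.4041
  (v3,v7,v2) [++-] → (-0.0959483, 1.55, -0.0742)–(-1.5, 1.55, -0.0742)  len=1.4041
  (v2,v7,v6) [-+-] → (-0.0959483, 1.55, -0.0742)–(1.5, 1.55, -0.0742)  len=1.5959
  (v6,v5,v4) [-+-] → (1.5, 0.0991466, -0.0742)–(1.5, -1.55, -0.0742)  len=1.6491
  (v7,v5,v6) [++-] → (1.5, 0.0991466, -0.0742)–(1.5, 1.55, -0.0742)  len=1.4509

Chained into 1 loop(s):
  loop 1: 8 segments, perimeter = 12.2000
Total perimeter = 12.200


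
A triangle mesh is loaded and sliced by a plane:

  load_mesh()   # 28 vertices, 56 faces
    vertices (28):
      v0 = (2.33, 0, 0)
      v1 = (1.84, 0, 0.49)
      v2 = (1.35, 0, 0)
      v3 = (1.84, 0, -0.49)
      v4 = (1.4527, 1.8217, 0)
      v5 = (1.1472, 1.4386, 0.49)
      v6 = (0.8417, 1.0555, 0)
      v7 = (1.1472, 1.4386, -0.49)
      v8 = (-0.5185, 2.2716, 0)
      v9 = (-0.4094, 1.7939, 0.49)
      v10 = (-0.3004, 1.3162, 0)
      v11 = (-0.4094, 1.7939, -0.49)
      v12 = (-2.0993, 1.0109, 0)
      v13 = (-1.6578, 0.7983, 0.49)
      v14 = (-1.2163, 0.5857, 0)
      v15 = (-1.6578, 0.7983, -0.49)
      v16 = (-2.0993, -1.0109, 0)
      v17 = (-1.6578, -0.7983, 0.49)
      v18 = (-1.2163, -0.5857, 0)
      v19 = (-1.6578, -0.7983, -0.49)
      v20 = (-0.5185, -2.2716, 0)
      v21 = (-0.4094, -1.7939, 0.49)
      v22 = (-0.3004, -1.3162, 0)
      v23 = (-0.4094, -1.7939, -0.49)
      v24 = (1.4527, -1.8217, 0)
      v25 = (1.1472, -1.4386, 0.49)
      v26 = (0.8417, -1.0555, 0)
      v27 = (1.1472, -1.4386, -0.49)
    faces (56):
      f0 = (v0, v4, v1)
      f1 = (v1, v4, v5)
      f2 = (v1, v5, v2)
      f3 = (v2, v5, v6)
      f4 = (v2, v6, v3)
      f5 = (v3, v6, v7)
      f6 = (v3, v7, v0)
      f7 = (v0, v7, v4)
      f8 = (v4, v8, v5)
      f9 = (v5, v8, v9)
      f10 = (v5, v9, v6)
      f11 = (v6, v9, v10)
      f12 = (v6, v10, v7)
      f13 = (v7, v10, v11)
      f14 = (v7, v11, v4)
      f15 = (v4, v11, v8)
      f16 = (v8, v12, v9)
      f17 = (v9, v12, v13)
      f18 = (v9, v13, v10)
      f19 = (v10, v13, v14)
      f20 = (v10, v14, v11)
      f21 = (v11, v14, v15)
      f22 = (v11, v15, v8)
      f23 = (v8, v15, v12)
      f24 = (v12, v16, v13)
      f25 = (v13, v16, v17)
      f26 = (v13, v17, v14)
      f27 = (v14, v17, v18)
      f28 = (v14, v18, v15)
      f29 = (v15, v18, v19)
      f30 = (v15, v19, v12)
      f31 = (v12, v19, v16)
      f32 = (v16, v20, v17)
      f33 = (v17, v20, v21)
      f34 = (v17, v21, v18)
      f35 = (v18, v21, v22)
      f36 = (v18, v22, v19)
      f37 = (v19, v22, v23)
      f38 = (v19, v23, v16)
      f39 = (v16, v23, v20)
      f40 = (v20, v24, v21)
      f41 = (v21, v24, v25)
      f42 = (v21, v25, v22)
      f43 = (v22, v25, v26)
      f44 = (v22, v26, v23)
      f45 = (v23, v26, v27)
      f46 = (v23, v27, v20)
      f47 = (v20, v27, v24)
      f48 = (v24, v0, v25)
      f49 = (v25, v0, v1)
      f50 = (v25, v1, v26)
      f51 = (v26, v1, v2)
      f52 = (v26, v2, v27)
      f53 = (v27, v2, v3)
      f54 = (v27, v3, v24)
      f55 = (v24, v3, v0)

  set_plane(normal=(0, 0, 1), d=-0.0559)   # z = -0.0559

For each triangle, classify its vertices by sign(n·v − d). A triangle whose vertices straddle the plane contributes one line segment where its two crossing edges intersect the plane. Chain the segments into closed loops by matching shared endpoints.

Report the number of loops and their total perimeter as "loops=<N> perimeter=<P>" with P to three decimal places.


loops=2 perimeter=22.354

Straddling triangles (28 of 56):
  (v2,v6,v3) [++-] → (0.955588, 0.935087, -0.0559)–(1.4059, 0, -0.0559)  len=1.0379
  (v3,v6,v7) [-+-] → (0.955588, 0.935087, -0.0559)–(0.876552, 1.0992, -0.0559)  len=0.1822
  (v3,v7,v0) [--+] → (2.19506, 0.164118, -0.0559)–(2.2741, 0, -0.0559)  len=0.1822
  (v0,v7,v4) [+-+] → (2.19506, 0.164118, -0.0559)–(1.41785, 1.778, -0.0559)  len=1.7913
  (v6,v10,v7) [++-] → (-0.135255, 1.33016, -0.0559)–(0.876552, 1.0992, -0.0559)  len=1.0378
  (v7,v10,v11) [-+-] → (-0.135255, 1.33016, -0.0559)–(-0.312835, 1.3707, -0.0559)  len=0.1821
  (v7,v11,v4) [--+] → (1.24027, 1.81853, -0.0559)–(1.41785, 1.778, -0.0559)  len=0.1821
  (v4,v11,v8) [+-+] → (1.24027, 1.81853, -0.0559)–(-0.506054, 2.2171, -0.0559)  len=1.7912
  (v10,v14,v11) [++-] → (-1.12425, 0.723533, -0.0559)–(-0.312835, 1.3707, -0.0559)  len=1.0379
  (v11,v14,v15) [-+-] → (-1.12425, 0.723533, -0.0559)–(-1.26667, 0.609954, -0.0559)  len=0.1822
  (v11,v15,v8) [--+] → (-0.648473, 2.10352, -0.0559)–(-0.506054, 2.2171, -0.0559)  len=0.1822
  (v8,v15,v12) [+-+] → (-0.648473, 2.10352, -0.0559)–(-2.04893, 0.986646, -0.0559)  len=1.7913
  (v14,v18,v15) [++-] → (-1.26667, -0.427811, -0.0559)–(-1.26667, 0.609954, -0.0559)  len=1.0378
  (v15,v18,v19) [-+-] → (-1.26667, -0.427811, -0.0559)–(-1.26667, -0.609954, -0.0559)  len=0.1821
  (v15,v19,v12) [--+] → (-2.04893, 0.804504, -0.0559)–(-2.04893, 0.986646, -0.0559)  len=0.1821
  (v12,v19,v16) [+-+] → (-2.04893, 0.804504, -0.0559)–(-2.04893, -0.986646, -0.0559)  len=1.7911
  (v18,v22,v19) [++-] → (-0.455254, -1.25712, -0.0559)–(-1.26667, -0.609954, -0.0559)  len=1.0379
  (v19,v22,v23) [-+-] → (-0.455254, -1.25712, -0.0559)–(-0.312835, -1.3707, -0.0559)  len=0.1822
  (v19,v23,v16) [--+] → (-1.90651, -1.10023, -0.0559)–(-2.04893, -0.986646, -0.0559)  len=0.1822
  (v16,v23,v20) [+-+] → (-1.90651, -1.10023, -0.0559)–(-0.506054, -2.2171, -0.0559)  len=1.7913
  (v22,v26,v23) [++-] → (0.698972, -1.13974, -0.0559)–(-0.312835, -1.3707, -0.0559)  len=1.0378
  (v23,v26,v27) [-+-] → (0.698972, -1.13974, -0.0559)–(0.876552, -1.0992, -0.0559)  len=0.1821
  (v23,v27,v20) [--+] → (-0.328474, -2.17657, -0.0559)–(-0.506054, -2.2171, -0.0559)  len=0.1821
  (v20,v27,v24) [+-+] → (-0.328474, -2.17657, -0.0559)–(1.41785, -1.778, -0.0559)  len=1.7912
  (v26,v2,v27) [++-] → (1.32686, -0.164118, -0.0559)–(0.876552, -1.0992, -0.0559)  len=1.0379
  (v27,v2,v3) [-+-] → (1.32686, -0.164118, -0.0559)–(1.4059, 0, -0.0559)  len=0.1822
  (v27,v3,v24) [--+] → (1.49688, -1.61388, -0.0559)–(1.41785, -1.778, -0.0559)  len=0.1822
  (v24,v3,v0) [+-+] → (1.49688, -1.61388, -0.0559)–(2.2741, 0, -0.0559)  len=1.7913

Chained into 2 loop(s):
  loop 1: 14 segments, perimeter = 8.5400
  loop 2: 14 segments, perimeter = 13.8138
Total perimeter = 22.354


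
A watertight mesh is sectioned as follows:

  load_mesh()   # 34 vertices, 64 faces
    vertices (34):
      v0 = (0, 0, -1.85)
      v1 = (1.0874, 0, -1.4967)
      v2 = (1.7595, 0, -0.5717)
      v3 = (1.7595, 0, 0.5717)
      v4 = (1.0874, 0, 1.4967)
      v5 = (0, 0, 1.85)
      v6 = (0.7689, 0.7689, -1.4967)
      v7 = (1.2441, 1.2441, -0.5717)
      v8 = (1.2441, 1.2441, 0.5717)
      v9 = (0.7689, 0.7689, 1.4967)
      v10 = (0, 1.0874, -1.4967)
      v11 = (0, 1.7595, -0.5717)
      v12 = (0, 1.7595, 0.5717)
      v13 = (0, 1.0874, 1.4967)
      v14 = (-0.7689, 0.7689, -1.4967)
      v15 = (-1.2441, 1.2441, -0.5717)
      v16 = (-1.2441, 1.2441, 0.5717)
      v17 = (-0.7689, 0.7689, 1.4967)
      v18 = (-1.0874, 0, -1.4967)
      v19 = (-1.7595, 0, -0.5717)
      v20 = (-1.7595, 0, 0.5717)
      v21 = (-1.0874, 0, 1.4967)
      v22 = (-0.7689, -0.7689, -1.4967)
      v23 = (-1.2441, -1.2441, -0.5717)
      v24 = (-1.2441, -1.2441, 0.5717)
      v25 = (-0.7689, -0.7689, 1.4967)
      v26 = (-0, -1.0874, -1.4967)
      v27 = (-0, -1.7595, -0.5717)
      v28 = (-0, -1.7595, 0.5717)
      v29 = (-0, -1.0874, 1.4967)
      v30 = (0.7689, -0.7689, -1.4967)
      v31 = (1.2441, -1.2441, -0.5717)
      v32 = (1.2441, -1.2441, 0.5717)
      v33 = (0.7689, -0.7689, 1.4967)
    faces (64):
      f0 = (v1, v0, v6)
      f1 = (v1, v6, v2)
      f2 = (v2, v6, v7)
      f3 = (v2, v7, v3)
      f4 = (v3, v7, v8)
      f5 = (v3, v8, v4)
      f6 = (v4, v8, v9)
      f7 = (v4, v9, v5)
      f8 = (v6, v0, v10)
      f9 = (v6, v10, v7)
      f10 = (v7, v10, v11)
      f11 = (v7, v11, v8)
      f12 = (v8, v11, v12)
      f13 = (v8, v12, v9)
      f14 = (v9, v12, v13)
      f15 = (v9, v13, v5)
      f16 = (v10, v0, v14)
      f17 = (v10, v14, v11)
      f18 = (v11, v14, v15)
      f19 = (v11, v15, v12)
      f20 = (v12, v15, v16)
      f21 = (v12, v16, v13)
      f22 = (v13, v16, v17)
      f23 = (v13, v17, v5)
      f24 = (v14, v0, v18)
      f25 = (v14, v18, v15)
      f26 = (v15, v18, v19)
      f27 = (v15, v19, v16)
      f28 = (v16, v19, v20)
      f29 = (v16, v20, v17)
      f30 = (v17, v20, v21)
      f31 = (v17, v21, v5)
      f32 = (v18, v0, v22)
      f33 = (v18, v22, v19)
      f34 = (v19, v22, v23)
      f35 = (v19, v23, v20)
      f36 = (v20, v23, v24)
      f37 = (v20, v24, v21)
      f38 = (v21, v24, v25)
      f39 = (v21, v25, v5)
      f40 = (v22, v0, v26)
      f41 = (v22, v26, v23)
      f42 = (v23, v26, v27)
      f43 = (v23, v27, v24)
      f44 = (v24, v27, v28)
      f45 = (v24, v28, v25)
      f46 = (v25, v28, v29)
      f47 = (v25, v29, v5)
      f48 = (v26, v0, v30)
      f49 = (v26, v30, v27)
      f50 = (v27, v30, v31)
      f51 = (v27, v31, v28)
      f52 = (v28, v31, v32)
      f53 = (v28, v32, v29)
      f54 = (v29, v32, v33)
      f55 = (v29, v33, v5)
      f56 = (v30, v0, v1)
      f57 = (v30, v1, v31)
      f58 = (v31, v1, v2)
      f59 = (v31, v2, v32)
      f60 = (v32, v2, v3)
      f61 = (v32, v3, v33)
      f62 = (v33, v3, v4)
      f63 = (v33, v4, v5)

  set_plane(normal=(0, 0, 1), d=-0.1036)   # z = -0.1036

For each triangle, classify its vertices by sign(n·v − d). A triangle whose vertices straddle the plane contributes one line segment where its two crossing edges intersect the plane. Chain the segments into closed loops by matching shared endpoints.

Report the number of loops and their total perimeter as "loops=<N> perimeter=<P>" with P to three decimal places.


loops=1 perimeter=10.773

Straddling triangles (16 of 64):
  (v2,v7,v3) [--+] → (1.4551, 0.734774, -0.1036)–(1.7595, 0, -0.1036)  len=0.7953
  (v3,v7,v8) [+-+] → (1.4551, 0.734774, -0.1036)–(1.2441, 1.2441, -0.1036)  len=0.5513
  (v7,v11,v8) [--+] → (0.509326, 1.5485, -0.1036)–(1.2441, 1.2441, -0.1036)  len=0.7953
  (v8,v11,v12) [+-+] → (0.509326, 1.5485, -0.1036)–(0, 1.7595, -0.1036)  len=0.5513
  (v11,v15,v12) [--+] → (-0.734774, 1.4551, -0.1036)–(0, 1.7595, -0.1036)  len=0.7953
  (v12,v15,v16) [+-+] → (-0.734774, 1.4551, -0.1036)–(-1.2441, 1.2441, -0.1036)  len=0.5513
  (v15,v19,v16) [--+] → (-1.5485, 0.509326, -0.1036)–(-1.2441, 1.2441, -0.1036)  len=0.7953
  (v16,v19,v20) [+-+] → (-1.5485, 0.509326, -0.1036)–(-1.7595, 0, -0.1036)  len=0.5513
  (v19,v23,v20) [--+] → (-1.4551, -0.734774, -0.1036)–(-1.7595, 0, -0.1036)  len=0.7953
  (v20,v23,v24) [+-+] → (-1.4551, -0.734774, -0.1036)–(-1.2441, -1.2441, -0.1036)  len=0.5513
  (v23,v27,v24) [--+] → (-0.509326, -1.5485, -0.1036)–(-1.2441, -1.2441, -0.1036)  len=0.7953
  (v24,v27,v28) [+-+] → (-0.509326, -1.5485, -0.1036)–(0, -1.7595, -0.1036)  len=0.5513
  (v27,v31,v28) [--+] → (0.734774, -1.4551, -0.1036)–(0, -1.7595, -0.1036)  len=0.7953
  (v28,v31,v32) [+-+] → (0.734774, -1.4551, -0.1036)–(1.2441, -1.2441, -0.1036)  len=0.5513
  (v31,v2,v32) [--+] → (1.5485, -0.509326, -0.1036)–(1.2441, -1.2441, -0.1036)  len=0.7953
  (v32,v2,v3) [+-+] → (1.5485, -0.509326, -0.1036)–(1.7595, 0, -0.1036)  len=0.5513

Chained into 1 loop(s):
  loop 1: 16 segments, perimeter = 10.7731
Total perimeter = 10.773


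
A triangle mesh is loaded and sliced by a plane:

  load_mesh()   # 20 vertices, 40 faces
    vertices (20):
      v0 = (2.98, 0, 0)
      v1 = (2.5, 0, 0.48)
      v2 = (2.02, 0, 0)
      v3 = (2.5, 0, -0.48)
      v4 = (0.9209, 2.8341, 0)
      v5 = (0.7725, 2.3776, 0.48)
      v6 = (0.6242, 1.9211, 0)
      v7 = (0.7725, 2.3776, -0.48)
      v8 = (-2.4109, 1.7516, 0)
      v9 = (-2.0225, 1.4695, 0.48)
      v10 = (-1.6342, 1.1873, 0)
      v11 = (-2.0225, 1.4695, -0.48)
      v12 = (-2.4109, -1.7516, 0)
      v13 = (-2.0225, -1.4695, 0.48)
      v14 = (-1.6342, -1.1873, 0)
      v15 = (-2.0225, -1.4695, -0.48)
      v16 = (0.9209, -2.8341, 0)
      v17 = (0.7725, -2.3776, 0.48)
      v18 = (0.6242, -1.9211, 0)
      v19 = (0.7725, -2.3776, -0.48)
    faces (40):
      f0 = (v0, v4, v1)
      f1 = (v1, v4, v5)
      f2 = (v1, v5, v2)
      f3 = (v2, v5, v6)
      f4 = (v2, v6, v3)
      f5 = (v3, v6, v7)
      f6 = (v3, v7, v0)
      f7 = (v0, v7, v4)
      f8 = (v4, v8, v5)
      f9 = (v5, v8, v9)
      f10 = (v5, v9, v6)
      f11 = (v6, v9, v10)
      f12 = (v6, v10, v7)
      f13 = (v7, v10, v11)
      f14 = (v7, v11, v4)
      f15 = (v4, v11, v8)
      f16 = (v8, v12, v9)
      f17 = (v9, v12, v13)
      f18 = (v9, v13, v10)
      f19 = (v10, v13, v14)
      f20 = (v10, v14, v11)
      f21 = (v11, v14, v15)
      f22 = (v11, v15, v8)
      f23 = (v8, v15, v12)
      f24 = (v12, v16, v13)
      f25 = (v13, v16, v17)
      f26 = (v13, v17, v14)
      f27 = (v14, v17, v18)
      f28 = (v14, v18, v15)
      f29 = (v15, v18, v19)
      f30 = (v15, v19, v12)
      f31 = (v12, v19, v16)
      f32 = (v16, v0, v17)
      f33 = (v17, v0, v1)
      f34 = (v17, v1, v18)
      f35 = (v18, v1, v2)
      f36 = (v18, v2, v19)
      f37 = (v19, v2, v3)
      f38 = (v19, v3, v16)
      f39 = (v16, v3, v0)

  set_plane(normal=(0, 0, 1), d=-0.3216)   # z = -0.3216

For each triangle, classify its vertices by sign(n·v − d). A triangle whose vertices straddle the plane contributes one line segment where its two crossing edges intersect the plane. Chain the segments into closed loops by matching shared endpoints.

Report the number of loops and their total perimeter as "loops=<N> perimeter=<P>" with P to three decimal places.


Straddling triangles (20 of 40):
  (v2,v6,v3) [++-] → (1.88099, 0.633963, -0.3216)–(2.3416, 0, -0.3216)  len=0.7836
  (v3,v6,v7) [-+-] → (1.88099, 0.633963, -0.3216)–(0.723561, 2.22696, -0.3216)  len=1.9691
  (v3,v7,v0) [--+] → (1.50097, 1.59299, -0.3216)–(2.6584, 0, -0.3216)  len=1.9691
  (v0,v7,v4) [+-+] → (1.50097, 1.59299, -0.3216)–(0.821472, 2.52825, -0.3216)  len=1.1560
  (v6,v10,v7) [++-] → (-0.021711, 1.9848, -0.3216)–(0.723561, 2.22696, -0.3216)  len=0.7836
  (v7,v10,v11) [-+-] → (-0.021711, 1.9848, -0.3216)–(-1.89436, 1.37637, -0.3216)  len=1.9690
  (v7,v11,v4) [--+] → (-1.05118, 1.91982, -0.3216)–(0.821472, 2.52825, -0.3216)  len=1.9690
  (v4,v11,v8) [+-+] → (-1.05118, 1.91982, -0.3216)–(-2.15067, 1.56259, -0.3216)  len=1.1561
  (v10,v14,v11) [++-] → (-1.89436, 0.592756, -0.3216)–(-1.89436, 1.37637, -0.3216)  len=0.7836
  (v11,v14,v15) [-+-] → (-1.89436, 0.592756, -0.3216)–(-1.89436, -1.37637, -0.3216)  len=1.9691
  (v11,v15,v8) [--+] → (-2.15067, -0.406537, -0.3216)–(-2.15067, 1.56259, -0.3216)  len=1.9691
  (v8,v15,v12) [+-+] → (-2.15067, -0.406537, -0.3216)–(-2.15067, -1.56259, -0.3216)  len=1.1561
  (v14,v18,v15) [++-] → (-1.14909, -1.61853, -0.3216)–(-1.89436, -1.37637, -0.3216)  len=0.7836
  (v15,v18,v19) [-+-] → (-1.14909, -1.61853, -0.3216)–(0.723561, -2.22696, -0.3216)  len=1.9690
  (v15,v19,v12) [--+] → (-0.278022, -2.17102, -0.3216)–(-2.15067, -1.56259, -0.3216)  len=1.9690
  (v12,v19,v16) [+-+] → (-0.278022, -2.17102, -0.3216)–(0.821472, -2.52825, -0.3216)  len=1.1561
  (v18,v2,v19) [++-] → (1.18417, -1.59299, -0.3216)–(0.723561, -2.22696, -0.3216)  len=0.7836
  (v19,v2,v3) [-+-] → (1.18417, -1.59299, -0.3216)–(2.3416, 0, -0.3216)  len=1.9691
  (v19,v3,v16) [--+] → (1.9789, -0.935253, -0.3216)–(0.821472, -2.52825, -0.3216)  len=1.9691
  (v16,v3,v0) [+-+] → (1.9789, -0.935253, -0.3216)–(2.6584, 0, -0.3216)  len=1.1560

Chained into 2 loop(s):
  loop 1: 10 segments, perimeter = 13.7634
  loop 2: 10 segments, perimeter = 15.6256
Total perimeter = 29.389

loops=2 perimeter=29.389


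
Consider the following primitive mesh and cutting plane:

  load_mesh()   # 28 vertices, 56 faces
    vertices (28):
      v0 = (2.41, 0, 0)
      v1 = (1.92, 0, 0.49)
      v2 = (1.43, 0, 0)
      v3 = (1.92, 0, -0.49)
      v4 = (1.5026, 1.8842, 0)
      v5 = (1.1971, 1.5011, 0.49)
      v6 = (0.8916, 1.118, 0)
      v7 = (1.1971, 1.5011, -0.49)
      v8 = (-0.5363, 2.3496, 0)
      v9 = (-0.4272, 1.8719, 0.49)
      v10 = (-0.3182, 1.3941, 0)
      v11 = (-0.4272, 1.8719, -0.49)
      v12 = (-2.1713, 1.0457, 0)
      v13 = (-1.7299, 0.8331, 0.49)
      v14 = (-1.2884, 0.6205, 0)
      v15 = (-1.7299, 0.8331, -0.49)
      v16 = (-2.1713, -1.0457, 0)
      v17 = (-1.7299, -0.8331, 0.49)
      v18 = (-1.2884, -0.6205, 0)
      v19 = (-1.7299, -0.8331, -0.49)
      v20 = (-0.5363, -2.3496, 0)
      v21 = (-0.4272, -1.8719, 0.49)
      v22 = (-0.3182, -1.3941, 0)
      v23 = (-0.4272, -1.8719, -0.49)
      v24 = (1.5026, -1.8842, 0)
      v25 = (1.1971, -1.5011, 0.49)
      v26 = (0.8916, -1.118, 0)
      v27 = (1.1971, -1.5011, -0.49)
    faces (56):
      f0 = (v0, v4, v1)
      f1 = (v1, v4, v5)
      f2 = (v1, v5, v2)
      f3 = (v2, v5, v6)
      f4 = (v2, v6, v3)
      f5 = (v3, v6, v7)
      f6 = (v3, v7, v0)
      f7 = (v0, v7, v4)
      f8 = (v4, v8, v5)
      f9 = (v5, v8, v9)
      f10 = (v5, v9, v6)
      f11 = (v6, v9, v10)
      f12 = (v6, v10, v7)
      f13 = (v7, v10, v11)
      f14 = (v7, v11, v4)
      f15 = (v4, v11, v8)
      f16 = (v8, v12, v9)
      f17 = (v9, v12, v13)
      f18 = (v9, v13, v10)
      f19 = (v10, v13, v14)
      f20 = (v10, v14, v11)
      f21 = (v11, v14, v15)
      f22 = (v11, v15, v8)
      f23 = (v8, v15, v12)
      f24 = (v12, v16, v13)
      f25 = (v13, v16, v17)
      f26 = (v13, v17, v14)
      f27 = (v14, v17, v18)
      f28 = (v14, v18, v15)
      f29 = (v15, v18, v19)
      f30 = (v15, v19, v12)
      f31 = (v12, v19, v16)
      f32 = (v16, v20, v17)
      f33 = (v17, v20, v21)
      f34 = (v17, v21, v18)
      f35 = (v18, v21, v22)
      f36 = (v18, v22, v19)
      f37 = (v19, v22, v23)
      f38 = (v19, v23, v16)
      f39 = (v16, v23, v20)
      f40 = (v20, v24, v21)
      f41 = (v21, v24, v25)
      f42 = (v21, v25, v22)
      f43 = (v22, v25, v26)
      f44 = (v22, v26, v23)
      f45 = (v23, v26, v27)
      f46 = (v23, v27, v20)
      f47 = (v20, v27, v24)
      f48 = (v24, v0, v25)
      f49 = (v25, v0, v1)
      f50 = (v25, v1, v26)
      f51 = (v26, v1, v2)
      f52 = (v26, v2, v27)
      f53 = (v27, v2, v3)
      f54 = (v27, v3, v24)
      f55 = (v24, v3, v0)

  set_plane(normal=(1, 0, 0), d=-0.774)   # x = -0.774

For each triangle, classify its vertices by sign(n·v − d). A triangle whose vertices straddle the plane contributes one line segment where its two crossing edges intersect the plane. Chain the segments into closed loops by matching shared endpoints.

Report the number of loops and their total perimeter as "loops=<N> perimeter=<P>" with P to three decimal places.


Straddling triangles (16 of 56):
  (v8,v12,v9) [+-+] → (-0.774, 2.16004, 0)–(-0.774, 1.70762, 0.392568)  len=0.5990
  (v9,v12,v13) [+--] → (-0.774, 1.70762, 0.392568)–(-0.774, 1.59535, 0.49)  len=0.1486
  (v9,v13,v10) [+-+] → (-0.774, 1.59535, 0.49)–(-0.774, 1.21297, 0.158208)  len=0.5063
  (v10,v13,v14) [+--] → (-0.774, 1.21297, 0.158208)–(-0.774, 1.03066, 0)  len=0.2414
  (v10,v14,v11) [+-+] → (-0.774, 1.03066, 0)–(-0.774, 1.36797, -0.29268)  len=0.4466
  (v11,v14,v15) [+--] → (-0.774, 1.36797, -0.29268)–(-0.774, 1.59535, -0.49)  len=0.3011
  (v11,v15,v8) [+-+] → (-0.774, 1.59535, -0.49)–(-0.774, 2.0476, -0.0975813)  len=0.5988
  (v8,v15,v12) [+--] → (-0.774, 2.0476, -0.0975813)–(-0.774, 2.16004, 0)  len=0.1489
  (v16,v20,v17) [-+-] → (-0.774, -2.16004, 0)–(-0.774, -2.0476, 0.0975813)  len=0.1489
  (v17,v20,v21) [-++] → (-0.774, -2.0476, 0.0975813)–(-0.774, -1.59535, 0.49)  len=0.5988
  (v17,v21,v18) [-+-] → (-0.774, -1.59535, 0.49)–(-0.774, -1.36797, 0.29268)  len=0.3011
  (v18,v21,v22) [-++] → (-0.774, -1.36797, 0.29268)–(-0.774, -1.03066, 0)  len=0.4466
  (v18,v22,v19) [-+-] → (-0.774, -1.03066, 0)–(-0.774, -1.21297, -0.158208)  len=0.2414
  (v19,v22,v23) [-++] → (-0.774, -1.21297, -0.158208)–(-0.774, -1.59535, -0.49)  len=0.5063
  (v19,v23,v16) [-+-] → (-0.774, -1.59535, -0.49)–(-0.774, -1.70762, -0.392568)  len=0.1486
  (v16,v23,v20) [-++] → (-0.774, -1.70762, -0.392568)–(-0.774, -2.16004, 0)  len=0.5990

Chained into 2 loop(s):
  loop 1: 8 segments, perimeter = 2.9906
  loop 2: 8 segments, perimeter = 2.9906
Total perimeter = 5.981

loops=2 perimeter=5.981


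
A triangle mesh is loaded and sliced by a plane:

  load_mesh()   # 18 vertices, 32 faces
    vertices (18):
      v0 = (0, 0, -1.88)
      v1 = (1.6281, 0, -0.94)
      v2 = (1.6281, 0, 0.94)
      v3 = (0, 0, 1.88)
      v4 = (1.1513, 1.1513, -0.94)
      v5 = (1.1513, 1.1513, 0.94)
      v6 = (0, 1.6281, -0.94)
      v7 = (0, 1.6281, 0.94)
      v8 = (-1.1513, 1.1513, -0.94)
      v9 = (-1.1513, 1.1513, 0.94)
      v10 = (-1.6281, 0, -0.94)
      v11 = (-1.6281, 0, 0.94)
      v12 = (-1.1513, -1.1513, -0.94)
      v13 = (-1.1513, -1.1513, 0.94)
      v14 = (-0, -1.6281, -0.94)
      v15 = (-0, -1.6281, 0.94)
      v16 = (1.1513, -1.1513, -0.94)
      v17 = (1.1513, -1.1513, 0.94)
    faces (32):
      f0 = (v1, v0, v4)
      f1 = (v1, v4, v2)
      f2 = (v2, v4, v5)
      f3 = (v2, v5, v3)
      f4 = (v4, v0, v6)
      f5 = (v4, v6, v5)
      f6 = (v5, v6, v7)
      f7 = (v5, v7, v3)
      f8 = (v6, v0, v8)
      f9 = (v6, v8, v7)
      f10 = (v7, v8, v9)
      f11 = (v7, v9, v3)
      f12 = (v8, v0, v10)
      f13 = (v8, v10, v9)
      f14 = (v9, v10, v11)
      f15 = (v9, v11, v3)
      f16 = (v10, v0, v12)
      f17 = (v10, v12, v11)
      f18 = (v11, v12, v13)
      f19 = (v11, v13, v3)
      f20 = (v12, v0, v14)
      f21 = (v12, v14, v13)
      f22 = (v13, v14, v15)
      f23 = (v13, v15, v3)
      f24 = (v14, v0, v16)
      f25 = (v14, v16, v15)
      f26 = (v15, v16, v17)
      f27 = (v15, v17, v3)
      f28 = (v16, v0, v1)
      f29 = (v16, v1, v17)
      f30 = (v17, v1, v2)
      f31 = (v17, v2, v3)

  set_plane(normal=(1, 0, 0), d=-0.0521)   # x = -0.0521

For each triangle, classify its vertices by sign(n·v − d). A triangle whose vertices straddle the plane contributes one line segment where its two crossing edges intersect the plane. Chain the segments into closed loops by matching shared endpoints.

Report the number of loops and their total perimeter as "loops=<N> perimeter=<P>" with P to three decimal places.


Straddling triangles (12 of 32):
  (v6,v0,v8) [++-] → (-0.0521, 0.0521, -1.83746)–(-0.0521, 1.60652, -0.94)  len=1.7949
  (v6,v8,v7) [+-+] → (-0.0521, 1.60652, -0.94)–(-0.0521, 1.60652, 0.854924)  len=1.7949
  (v7,v8,v9) [+--] → (-0.0521, 1.60652, 0.854924)–(-0.0521, 1.60652, 0.94)  len=0.0851
  (v7,v9,v3) [+-+] → (-0.0521, 1.60652, 0.94)–(-0.0521, 0.0521, 1.83746)  len=1.7949
  (v8,v0,v10) [-+-] → (-0.0521, 0.0521, -1.83746)–(-0.0521, 0, -1.84992)  len=0.0536
  (v9,v11,v3) [--+] → (-0.0521, 0, 1.84992)–(-0.0521, 0.0521, 1.83746)  len=0.0536
  (v10,v0,v12) [-+-] → (-0.0521, 0, -1.84992)–(-0.0521, -0.0521, -1.83746)  len=0.0536
  (v11,v13,v3) [--+] → (-0.0521, -0.0521, 1.83746)–(-0.0521, 0, 1.84992)  len=0.0536
  (v12,v0,v14) [-++] → (-0.0521, -0.0521, -1.83746)–(-0.0521, -1.60652, -0.94)  len=1.7949
  (v12,v14,v13) [-+-] → (-0.0521, -1.60652, -0.94)–(-0.0521, -1.60652, -0.854924)  len=0.0851
  (v13,v14,v15) [-++] → (-0.0521, -1.60652, -0.854924)–(-0.0521, -1.60652, 0.94)  len=1.7949
  (v13,v15,v3) [-++] → (-0.0521, -1.60652, 0.94)–(-0.0521, -0.0521, 1.83746)  len=1.7949

Chained into 1 loop(s):
  loop 1: 12 segments, perimeter = 11.1539
Total perimeter = 11.154

loops=1 perimeter=11.154


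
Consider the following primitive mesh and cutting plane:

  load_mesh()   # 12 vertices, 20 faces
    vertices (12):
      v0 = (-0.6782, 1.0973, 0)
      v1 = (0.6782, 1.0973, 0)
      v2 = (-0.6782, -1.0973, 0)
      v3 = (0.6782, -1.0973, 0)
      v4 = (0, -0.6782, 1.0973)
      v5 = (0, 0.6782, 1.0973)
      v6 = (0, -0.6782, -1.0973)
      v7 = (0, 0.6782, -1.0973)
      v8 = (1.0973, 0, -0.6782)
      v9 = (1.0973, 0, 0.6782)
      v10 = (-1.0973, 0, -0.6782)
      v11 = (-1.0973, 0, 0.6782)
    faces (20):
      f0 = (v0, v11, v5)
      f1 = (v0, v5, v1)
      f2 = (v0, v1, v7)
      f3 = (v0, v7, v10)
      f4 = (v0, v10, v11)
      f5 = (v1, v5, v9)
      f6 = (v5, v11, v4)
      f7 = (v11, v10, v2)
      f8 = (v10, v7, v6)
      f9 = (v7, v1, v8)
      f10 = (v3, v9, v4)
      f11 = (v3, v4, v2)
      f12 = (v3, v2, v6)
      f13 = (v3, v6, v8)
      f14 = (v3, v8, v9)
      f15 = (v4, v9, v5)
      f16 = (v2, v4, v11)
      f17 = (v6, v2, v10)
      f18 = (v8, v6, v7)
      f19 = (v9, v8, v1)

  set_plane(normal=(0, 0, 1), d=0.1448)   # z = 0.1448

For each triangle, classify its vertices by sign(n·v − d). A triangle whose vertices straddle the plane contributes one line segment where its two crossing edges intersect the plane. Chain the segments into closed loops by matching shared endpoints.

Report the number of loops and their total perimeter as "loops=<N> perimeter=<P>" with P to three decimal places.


Straddling triangles (10 of 20):
  (v0,v11,v5) [-++] → (-0.767681, 0.863019, 0.1448)–(-0.588705, 1.042, 0.1448)  len=0.2531
  (v0,v5,v1) [-+-] → (-0.588705, 1.042, 0.1448)–(0.588705, 1.042, 0.1448)  len=1.1774
  (v0,v10,v11) [--+] → (-1.0973, 0, 0.1448)–(-0.767681, 0.863019, 0.1448)  len=0.9238
  (v1,v5,v9) [-++] → (0.588705, 1.042, 0.1448)–(0.767681, 0.863019, 0.1448)  len=0.2531
  (v11,v10,v2) [+--] → (-1.0973, 0, 0.1448)–(-0.767681, -0.863019, 0.1448)  len=0.9238
  (v3,v9,v4) [-++] → (0.767681, -0.863019, 0.1448)–(0.588705, -1.042, 0.1448)  len=0.2531
  (v3,v4,v2) [-+-] → (0.588705, -1.042, 0.1448)–(-0.588705, -1.042, 0.1448)  len=1.1774
  (v3,v8,v9) [--+] → (1.0973, 0, 0.1448)–(0.767681, -0.863019, 0.1448)  len=0.9238
  (v2,v4,v11) [-++] → (-0.588705, -1.042, 0.1448)–(-0.767681, -0.863019, 0.1448)  len=0.2531
  (v9,v8,v1) [+--] → (1.0973, 0, 0.1448)–(0.767681, 0.863019, 0.1448)  len=0.9238

Chained into 1 loop(s):
  loop 1: 10 segments, perimeter = 7.0626
Total perimeter = 7.063

loops=1 perimeter=7.063
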